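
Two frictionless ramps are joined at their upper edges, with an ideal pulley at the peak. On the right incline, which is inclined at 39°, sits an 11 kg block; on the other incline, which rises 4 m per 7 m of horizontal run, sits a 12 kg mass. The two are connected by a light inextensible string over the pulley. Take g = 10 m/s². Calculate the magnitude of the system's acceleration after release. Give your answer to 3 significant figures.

Resolve each weight along its own incline: the 11 kg mass has component 11 × 10 × sin 39° = 69.225 N down its slope, and the 12 kg mass has 12 × 10 × sin 29.74° = 59.537 N down its slope.
The 11 kg side's 69.225 N exceeds the other side's 59.537 N, so that mass slides down and the 12 kg mass slides up. Taking that direction as positive, Newton's second law for the whole system gives 69.225 − 59.537 = (11 + 12) a, so a = 9.688 / 23 = 0.4212 m/s².

0.421 m/s²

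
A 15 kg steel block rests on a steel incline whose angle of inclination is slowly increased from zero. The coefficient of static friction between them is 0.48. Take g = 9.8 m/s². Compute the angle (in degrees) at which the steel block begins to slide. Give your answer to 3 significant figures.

25.6°

At the threshold of sliding, static friction is at its maximum μ_s N and exactly balances the weight component along the incline: mg sin θ = μ_s mg cos θ.
Hence tan θ = μ_s = 0.48, so θ = arctan(0.48) = 25.6410°.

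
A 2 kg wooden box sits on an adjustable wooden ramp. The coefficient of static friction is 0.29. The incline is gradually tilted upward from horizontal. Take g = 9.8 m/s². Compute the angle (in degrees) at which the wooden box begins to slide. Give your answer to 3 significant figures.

At the threshold of sliding, static friction is at its maximum μ_s N and exactly balances the weight component along the incline: mg sin θ = μ_s mg cos θ.
Hence tan θ = μ_s = 0.29, so θ = arctan(0.29) = 16.1722°.

16.2°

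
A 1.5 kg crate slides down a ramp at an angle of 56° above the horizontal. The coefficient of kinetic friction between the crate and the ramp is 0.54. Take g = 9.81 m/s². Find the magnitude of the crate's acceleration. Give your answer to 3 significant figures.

Resolving the weight along the incline: the component pulling the crate down the slope is mg sin 56° = 1.5 × 9.81 × 0.8290 = 12.199 N, and the normal force is N = mg cos 56° = 1.5 × 9.81 × 0.5592 = 8.229 N.
Kinetic friction acts up the slope with magnitude f = μN = 0.54 × 8.229 = 4.444 N.
Net force along the incline is 12.199 − 4.444 = 7.755 N, so a = 7.755 / 1.5 = 5.1700 m/s².

5.17 m/s²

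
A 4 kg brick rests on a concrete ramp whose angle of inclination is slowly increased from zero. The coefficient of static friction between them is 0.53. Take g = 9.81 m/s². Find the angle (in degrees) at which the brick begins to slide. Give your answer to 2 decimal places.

At the threshold of sliding, static friction is at its maximum μ_s N and exactly balances the weight component along the incline: mg sin θ = μ_s mg cos θ.
Hence tan θ = μ_s = 0.53, so θ = arctan(0.53) = 27.9236°.

27.92°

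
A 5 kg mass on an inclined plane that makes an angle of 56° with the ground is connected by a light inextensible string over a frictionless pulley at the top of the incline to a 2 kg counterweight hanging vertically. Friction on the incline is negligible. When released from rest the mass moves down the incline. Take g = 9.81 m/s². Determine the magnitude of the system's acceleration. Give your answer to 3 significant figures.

3.01 m/s²

For the mass on the incline: the weight component along the slope is m₁g sin 56° = 5 × 9.81 × 0.8290 = 40.662 N and the normal force is N = m₁g cos 56° = 27.428 N.
Newton's second law for the mass (down-slope positive): 40.662 − T = 5 a. For the hanging counterweight (upward positive): T − 2 × 9.81 = 2 a.
Adding the two equations eliminates T: 21.042 = 7 a, so a = 3.0060 m/s².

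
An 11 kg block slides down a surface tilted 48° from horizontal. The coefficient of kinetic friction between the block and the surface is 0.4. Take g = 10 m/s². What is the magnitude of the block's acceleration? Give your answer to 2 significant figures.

Resolving the weight along the incline: the component pulling the block down the slope is mg sin 48° = 11 × 10 × 0.7431 = 81.741 N, and the normal force is N = mg cos 48° = 11 × 10 × 0.6691 = 73.601 N.
Kinetic friction acts up the slope with magnitude f = μN = 0.4 × 73.601 = 29.440 N.
Net force along the incline is 81.741 − 29.440 = 52.301 N, so a = 52.301 / 11 = 4.7546 m/s².

4.8 m/s²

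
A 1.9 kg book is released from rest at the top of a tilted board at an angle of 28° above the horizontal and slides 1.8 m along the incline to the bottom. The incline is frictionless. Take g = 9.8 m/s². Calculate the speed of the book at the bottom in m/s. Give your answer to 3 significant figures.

The weight component along the incline is mg sin 28° = 8.742 N and the normal force is N = mg cos 28° = 16.440 N.
With no friction, a = g sin 28° = 4.6008 m/s².
Starting from rest over a distance of 1.8 m, v² = 2aL = 2 × 4.6008 × 1.8 = 16.5629, so v = 4.0698 m/s.

4.07 m/s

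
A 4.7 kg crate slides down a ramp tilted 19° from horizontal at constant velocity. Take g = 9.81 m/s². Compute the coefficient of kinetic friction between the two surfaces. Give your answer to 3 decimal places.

0.344

At constant velocity the net force along the incline is zero: mg sin 19° = μ mg cos 19°.
So μ = tan 19° = 0.3256 / 0.9455 = 0.3444.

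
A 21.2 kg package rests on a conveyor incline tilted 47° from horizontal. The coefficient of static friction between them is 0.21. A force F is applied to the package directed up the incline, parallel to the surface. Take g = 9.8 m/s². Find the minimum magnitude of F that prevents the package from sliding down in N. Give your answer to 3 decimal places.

The normal force is N = mg cos 47° = 141.692 N. With F at its minimum the package is on the verge of sliding down, so static friction is at its maximum μ_s N = 0.21 × 141.692 = 29.755 N and acts up the slope.
Equilibrium along the incline: F + μ_s N = mg sin 47°, so F = 151.946 − 29.755 = 122.191 N.

122.191 N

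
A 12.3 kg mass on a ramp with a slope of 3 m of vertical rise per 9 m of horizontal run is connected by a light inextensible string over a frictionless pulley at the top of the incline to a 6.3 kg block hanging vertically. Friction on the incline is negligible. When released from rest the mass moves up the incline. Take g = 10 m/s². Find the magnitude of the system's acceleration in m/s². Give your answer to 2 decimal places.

1.30 m/s²

For the mass on the incline: the weight component along the slope is m₁g sin 18.43° = 12.3 × 10 × 0.3162 = 38.893 N and the normal force is N = m₁g cos 18.43° = 116.688 N.
Newton's second law for the mass (up-slope positive): T − 38.893 = 12.3 a. For the hanging block (downward positive): 6.3 × 10 − T = 6.3 a.
Adding the two equations eliminates T: 24.107 = 18.6 a, so a = 1.2961 m/s².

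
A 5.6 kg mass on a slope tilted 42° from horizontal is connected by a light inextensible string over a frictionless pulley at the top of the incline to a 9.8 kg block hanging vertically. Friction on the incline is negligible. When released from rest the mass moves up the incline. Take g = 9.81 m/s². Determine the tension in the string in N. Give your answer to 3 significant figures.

58.4 N

For the mass on the incline: the weight component along the slope is m₁g sin 42° = 5.6 × 9.81 × 0.6691 = 36.758 N and the normal force is N = m₁g cos 42° = 40.825 N.
Newton's second law for the mass (up-slope positive): T − 36.758 = 5.6 a. For the hanging block (downward positive): 9.8 × 9.81 − T = 9.8 a.
Adding the two equations eliminates T: 59.380 = 15.4 a, so a = 3.8558 m/s².
Then from the hanging block's equation, T = 9.8 × (9.81 − 3.8558) = 58.351 N.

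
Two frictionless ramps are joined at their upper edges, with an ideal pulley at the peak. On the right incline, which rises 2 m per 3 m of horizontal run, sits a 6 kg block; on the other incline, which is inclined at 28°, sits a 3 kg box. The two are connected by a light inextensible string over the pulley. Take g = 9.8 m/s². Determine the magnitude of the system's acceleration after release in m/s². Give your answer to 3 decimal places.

2.090 m/s²

Resolve each weight along its own incline: the 6 kg mass has component 6 × 9.8 × sin 33.69° = 32.616 N down its slope, and the 3 kg mass has 3 × 9.8 × sin 28° = 13.802 N down its slope.
The 6 kg side's 32.616 N exceeds the other side's 13.802 N, so that mass slides down and the 3 kg mass slides up. Taking that direction as positive, Newton's second law for the whole system gives 32.616 − 13.802 = (6 + 3) a, so a = 18.814 / 9 = 2.0904 m/s².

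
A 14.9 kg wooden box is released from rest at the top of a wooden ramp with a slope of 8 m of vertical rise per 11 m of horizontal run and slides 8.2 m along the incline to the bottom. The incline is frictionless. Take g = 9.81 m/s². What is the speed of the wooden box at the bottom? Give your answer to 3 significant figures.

The weight component along the incline is mg sin 36.03° = 85.972 N and the normal force is N = mg cos 36.03° = 118.212 N.
With no friction, a = g sin 36.03° = 5.7700 m/s².
Starting from rest over a distance of 8.2 m, v² = 2aL = 2 × 5.7700 × 8.2 = 94.6280, so v = 9.7277 m/s.

9.73 m/s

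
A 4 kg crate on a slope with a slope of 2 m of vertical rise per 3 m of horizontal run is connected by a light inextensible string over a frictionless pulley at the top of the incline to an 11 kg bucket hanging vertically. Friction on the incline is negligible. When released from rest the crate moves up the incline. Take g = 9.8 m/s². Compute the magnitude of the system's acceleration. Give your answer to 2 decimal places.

5.74 m/s²

For the crate on the incline: the weight component along the slope is m₁g sin 33.69° = 4 × 9.8 × 0.5547 = 21.744 N and the normal force is N = m₁g cos 33.69° = 32.616 N.
Newton's second law for the crate (up-slope positive): T − 21.744 = 4 a. For the hanging bucket (downward positive): 11 × 9.8 − T = 11 a.
Adding the two equations eliminates T: 86.056 = 15 a, so a = 5.7371 m/s².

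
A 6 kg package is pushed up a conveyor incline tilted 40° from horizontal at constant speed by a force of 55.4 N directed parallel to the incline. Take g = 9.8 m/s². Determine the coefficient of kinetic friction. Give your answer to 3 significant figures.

At constant speed ΣF = 0 along the incline. The applied 55.4 N acts up the slope; the weight component mg sin 40° = 37.796 N and kinetic friction μN both act down the slope.
So 55.4 = 37.796 + μ × 45.043, giving μ = (55.4 − 37.796) / 45.043 = 0.3908.

0.391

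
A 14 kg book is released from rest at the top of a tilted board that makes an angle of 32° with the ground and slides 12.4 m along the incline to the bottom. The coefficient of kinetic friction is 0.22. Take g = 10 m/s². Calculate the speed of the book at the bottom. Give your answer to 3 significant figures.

9.23 m/s

The weight component along the incline is mg sin 32° = 74.189 N and the normal force is N = mg cos 32° = 118.727 N.
Friction up the slope is f = μN = 0.22 × 118.727 = 26.120 N, so the net downslope force is 74.189 − 26.120 = 48.069 N and a = 48.069 / 14 = 3.4335 m/s².
Starting from rest over a distance of 12.4 m, v² = 2aL = 2 × 3.4335 × 12.4 = 85.1508, so v = 9.2277 m/s.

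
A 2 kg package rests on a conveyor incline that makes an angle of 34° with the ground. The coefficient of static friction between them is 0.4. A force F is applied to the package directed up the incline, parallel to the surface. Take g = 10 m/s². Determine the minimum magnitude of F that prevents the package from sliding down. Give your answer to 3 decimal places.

4.552 N

The normal force is N = mg cos 34° = 16.581 N. With F at its minimum the package is on the verge of sliding down, so static friction is at its maximum μ_s N = 0.4 × 16.581 = 6.632 N and acts up the slope.
Equilibrium along the incline: F + μ_s N = mg sin 34°, so F = 11.184 − 6.632 = 4.552 N.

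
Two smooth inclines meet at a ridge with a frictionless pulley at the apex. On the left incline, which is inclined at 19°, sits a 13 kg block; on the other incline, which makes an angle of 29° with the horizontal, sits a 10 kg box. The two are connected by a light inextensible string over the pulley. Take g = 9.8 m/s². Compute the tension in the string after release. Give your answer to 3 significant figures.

Resolve each weight along its own incline: the 13 kg mass has component 13 × 9.8 × sin 19° = 41.477 N down its slope, and the 10 kg mass has 10 × 9.8 × sin 29° = 47.511 N down its slope.
The 10 kg side's 47.511 N exceeds the other side's 41.477 N, so that mass slides down and the 13 kg mass slides up. Taking that direction as positive, Newton's second law for the whole system gives 47.511 − 41.477 = (13 + 10) a, so a = 6.034 / 23 = 0.2623 m/s².
For the 13 kg mass (up-slope positive): T − 41.477 = 13 × 0.2623, so T = 44.887 N.

44.9 N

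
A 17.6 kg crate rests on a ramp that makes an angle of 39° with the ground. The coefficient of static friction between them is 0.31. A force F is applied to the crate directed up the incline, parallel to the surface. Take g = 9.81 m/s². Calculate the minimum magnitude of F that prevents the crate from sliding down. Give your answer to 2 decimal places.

67.06 N

The normal force is N = mg cos 39° = 134.179 N. With F at its minimum the crate is on the verge of sliding down, so static friction is at its maximum μ_s N = 0.31 × 134.179 = 41.595 N and acts up the slope.
Equilibrium along the incline: F + μ_s N = mg sin 39°, so F = 108.656 − 41.595 = 67.061 N.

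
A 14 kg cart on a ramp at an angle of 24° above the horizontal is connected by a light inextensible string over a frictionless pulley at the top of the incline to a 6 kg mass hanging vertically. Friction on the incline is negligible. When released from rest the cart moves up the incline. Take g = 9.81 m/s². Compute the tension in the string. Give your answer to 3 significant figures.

For the cart on the incline: the weight component along the slope is m₁g sin 24° = 14 × 9.81 × 0.4067 = 55.856 N and the normal force is N = m₁g cos 24° = 125.466 N.
Newton's second law for the cart (up-slope positive): T − 55.856 = 14 a. For the hanging mass (downward positive): 6 × 9.81 − T = 6 a.
Adding the two equations eliminates T: 3.004 = 20 a, so a = 0.1502 m/s².
Then from the hanging mass's equation, T = 6 × (9.81 − 0.1502) = 57.959 N.

58.0 N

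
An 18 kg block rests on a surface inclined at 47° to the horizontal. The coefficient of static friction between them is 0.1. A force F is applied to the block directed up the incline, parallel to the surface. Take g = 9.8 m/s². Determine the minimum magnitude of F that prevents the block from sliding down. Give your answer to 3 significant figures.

The normal force is N = mg cos 47° = 120.305 N. With F at its minimum the block is on the verge of sliding down, so static friction is at its maximum μ_s N = 0.1 × 120.305 = 12.031 N and acts up the slope.
Equilibrium along the incline: F + μ_s N = mg sin 47°, so F = 129.011 − 12.031 = 116.980 N.

117 N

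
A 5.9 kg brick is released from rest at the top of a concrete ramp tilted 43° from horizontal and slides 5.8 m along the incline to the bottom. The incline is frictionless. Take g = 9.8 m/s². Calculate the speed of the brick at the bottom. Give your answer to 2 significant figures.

8.8 m/s

The weight component along the incline is mg sin 43° = 39.433 N and the normal force is N = mg cos 43° = 42.287 N.
With no friction, a = g sin 43° = 6.6836 m/s².
Starting from rest over a distance of 5.8 m, v² = 2aL = 2 × 6.6836 × 5.8 = 77.5298, so v = 8.8051 m/s.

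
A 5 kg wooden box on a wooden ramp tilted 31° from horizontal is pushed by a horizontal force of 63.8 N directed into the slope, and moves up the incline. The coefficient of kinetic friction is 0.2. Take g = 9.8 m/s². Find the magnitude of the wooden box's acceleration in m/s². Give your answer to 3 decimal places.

2.896 m/s²

The horizontal push has components F cos 31° = 63.8 × 0.8572 = 54.689 N up the incline and F sin 31° = 63.8 × 0.5150 = 32.857 N pressing into the surface.
The normal force is therefore N = mg cos 31° + F sin 31° = 42.003 + 32.857 = 74.860 N, and kinetic friction down the slope is μN = 0.2 × 74.860 = 14.972 N.
Along the incline: F cos 31° − mg sin 31° − μN = ma, so 54.689 − 25.235 − 14.972 = 5 a, giving a = 2.8964 m/s².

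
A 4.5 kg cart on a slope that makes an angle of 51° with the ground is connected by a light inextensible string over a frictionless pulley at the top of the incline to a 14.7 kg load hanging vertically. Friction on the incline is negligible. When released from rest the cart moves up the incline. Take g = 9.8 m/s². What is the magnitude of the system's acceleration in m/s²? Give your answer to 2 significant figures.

For the cart on the incline: the weight component along the slope is m₁g sin 51° = 4.5 × 9.8 × 0.7771 = 34.270 N and the normal force is N = m₁g cos 51° = 27.753 N.
Newton's second law for the cart (up-slope positive): T − 34.270 = 4.5 a. For the hanging load (downward positive): 14.7 × 9.8 − T = 14.7 a.
Adding the two equations eliminates T: 109.790 = 19.2 a, so a = 5.7182 m/s².

5.7 m/s²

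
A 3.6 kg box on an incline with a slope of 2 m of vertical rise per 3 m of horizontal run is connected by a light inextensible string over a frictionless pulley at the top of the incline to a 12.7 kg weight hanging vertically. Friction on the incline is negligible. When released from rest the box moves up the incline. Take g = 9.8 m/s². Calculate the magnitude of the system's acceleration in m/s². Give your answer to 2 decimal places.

6.43 m/s²

For the box on the incline: the weight component along the slope is m₁g sin 33.69° = 3.6 × 9.8 × 0.5547 = 19.570 N and the normal force is N = m₁g cos 33.69° = 29.355 N.
Newton's second law for the box (up-slope positive): T − 19.570 = 3.6 a. For the hanging weight (downward positive): 12.7 × 9.8 − T = 12.7 a.
Adding the two equations eliminates T: 104.890 = 16.3 a, so a = 6.4350 m/s².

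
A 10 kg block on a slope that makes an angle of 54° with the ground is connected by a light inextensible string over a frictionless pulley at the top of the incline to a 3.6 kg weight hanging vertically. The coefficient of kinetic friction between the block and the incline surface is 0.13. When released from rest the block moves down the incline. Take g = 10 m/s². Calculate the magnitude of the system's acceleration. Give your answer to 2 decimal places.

2.74 m/s²

For the block on the incline: the weight component along the slope is m₁g sin 54° = 10 × 10 × 0.8090 = 80.900 N and the normal force is N = m₁g cos 54° = 58.779 N.
Kinetic friction opposes the block's motion down the incline: f = μN = 0.13 × 58.779 = 7.641 N acting up the slope.
Newton's second law for the block (down-slope positive): 80.900 − 7.641 − T = 10 a. For the hanging weight (upward positive): T − 3.6 × 10 = 3.6 a.
Adding the two equations eliminates T: 37.259 = 13.6 a, so a = 2.7396 m/s².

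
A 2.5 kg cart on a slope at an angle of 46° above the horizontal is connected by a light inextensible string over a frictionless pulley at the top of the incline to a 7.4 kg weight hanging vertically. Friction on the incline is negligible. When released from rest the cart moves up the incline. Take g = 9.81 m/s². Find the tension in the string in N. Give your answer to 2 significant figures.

32 N

For the cart on the incline: the weight component along the slope is m₁g sin 46° = 2.5 × 9.81 × 0.7193 = 17.641 N and the normal force is N = m₁g cos 46° = 17.036 N.
Newton's second law for the cart (up-slope positive): T − 17.641 = 2.5 a. For the hanging weight (downward positive): 7.4 × 9.81 − T = 7.4 a.
Adding the two equations eliminates T: 54.953 = 9.9 a, so a = 5.5508 m/s².
Then from the hanging weight's equation, T = 7.4 × (9.81 − 5.5508) = 31.518 N.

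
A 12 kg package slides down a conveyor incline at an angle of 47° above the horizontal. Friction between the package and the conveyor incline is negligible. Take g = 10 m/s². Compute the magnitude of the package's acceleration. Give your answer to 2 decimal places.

Resolving the weight along the incline: the component pulling the package down the slope is mg sin 47° = 12 × 10 × 0.7314 = 87.768 N, and the normal force is N = mg cos 47° = 12 × 10 × 0.6820 = 81.840 N.
With no friction the net force along the incline is 87.768 N, so a = g sin 47° = 87.768 / 12 = 7.3140 m/s².

7.31 m/s²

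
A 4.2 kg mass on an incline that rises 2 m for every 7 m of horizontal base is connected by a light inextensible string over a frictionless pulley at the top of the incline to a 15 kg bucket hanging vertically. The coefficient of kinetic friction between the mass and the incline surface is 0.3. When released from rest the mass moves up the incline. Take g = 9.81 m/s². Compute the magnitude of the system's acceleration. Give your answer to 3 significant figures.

6.46 m/s²

For the mass on the incline: the weight component along the slope is m₁g sin 15.95° = 4.2 × 9.81 × 0.2747 = 11.318 N and the normal force is N = m₁g cos 15.95° = 39.617 N.
Kinetic friction opposes the mass's motion up the incline: f = μN = 0.3 × 39.617 = 11.885 N acting down the slope.
Newton's second law for the mass (up-slope positive): T − 11.318 − 11.885 = 4.2 a. For the hanging bucket (downward positive): 15 × 9.81 − T = 15 a.
Adding the two equations eliminates T: 123.947 = 19.2 a, so a = 6.4556 m/s².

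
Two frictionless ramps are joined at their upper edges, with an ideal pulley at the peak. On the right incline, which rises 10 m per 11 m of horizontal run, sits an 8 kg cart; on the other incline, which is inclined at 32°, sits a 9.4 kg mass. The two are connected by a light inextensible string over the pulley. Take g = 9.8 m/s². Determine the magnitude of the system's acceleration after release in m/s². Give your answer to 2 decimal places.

0.23 m/s²

Resolve each weight along its own incline: the 8 kg mass has component 8 × 9.8 × sin 42.27° = 52.738 N down its slope, and the 9.4 kg mass has 9.4 × 9.8 × sin 32° = 48.816 N down its slope.
The 8 kg side's 52.738 N exceeds the other side's 48.816 N, so that mass slides down and the 9.4 kg mass slides up. Taking that direction as positive, Newton's second law for the whole system gives 52.738 − 48.816 = (8 + 9.4) a, so a = 3.922 / 17.4 = 0.2254 m/s².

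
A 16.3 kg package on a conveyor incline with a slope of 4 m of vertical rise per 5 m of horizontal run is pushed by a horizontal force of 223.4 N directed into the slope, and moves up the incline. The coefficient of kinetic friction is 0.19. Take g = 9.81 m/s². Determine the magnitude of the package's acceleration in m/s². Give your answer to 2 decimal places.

1.49 m/s²

The horizontal push has components F cos 38.66° = 223.4 × 0.7809 = 174.453 N up the incline and F sin 38.66° = 223.4 × 0.6247 = 139.558 N pressing into the surface.
The normal force is therefore N = mg cos 38.66° + F sin 38.66° = 124.868 + 139.558 = 264.426 N, and kinetic friction down the slope is μN = 0.19 × 264.426 = 50.241 N.
Along the incline: F cos 38.66° − mg sin 38.66° − μN = ma, so 174.453 − 99.891 − 50.241 = 16.3 a, giving a = 1.4921 m/s².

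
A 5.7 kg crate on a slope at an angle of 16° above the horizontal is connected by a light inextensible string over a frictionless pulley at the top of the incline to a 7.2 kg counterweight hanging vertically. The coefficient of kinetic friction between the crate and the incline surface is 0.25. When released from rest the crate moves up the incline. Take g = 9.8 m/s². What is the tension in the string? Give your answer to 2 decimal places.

47.26 N

For the crate on the incline: the weight component along the slope is m₁g sin 16° = 5.7 × 9.8 × 0.2756 = 15.395 N and the normal force is N = m₁g cos 16° = 53.696 N.
Kinetic friction opposes the crate's motion up the incline: f = μN = 0.25 × 53.696 = 13.424 N acting down the slope.
Newton's second law for the crate (up-slope positive): T − 15.395 − 13.424 = 5.7 a. For the hanging counterweight (downward positive): 7.2 × 9.8 − T = 7.2 a.
Adding the two equations eliminates T: 41.741 = 12.9 a, so a = 3.2357 m/s².
Then from the hanging counterweight's equation, T = 7.2 × (9.8 − 3.2357) = 47.263 N.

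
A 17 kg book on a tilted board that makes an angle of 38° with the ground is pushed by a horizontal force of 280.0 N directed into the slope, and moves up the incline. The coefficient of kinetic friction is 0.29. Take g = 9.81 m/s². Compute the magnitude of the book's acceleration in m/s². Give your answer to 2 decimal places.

1.76 m/s²

The horizontal push has components F cos 38° = 280.0 × 0.7880 = 220.640 N up the incline and F sin 38° = 280.0 × 0.6157 = 172.396 N pressing into the surface.
The normal force is therefore N = mg cos 38° + F sin 38° = 131.415 + 172.396 = 303.811 N, and kinetic friction down the slope is μN = 0.29 × 303.811 = 88.105 N.
Along the incline: F cos 38° − mg sin 38° − μN = ma, so 220.640 − 102.680 − 88.105 = 17 a, giving a = 1.7562 m/s².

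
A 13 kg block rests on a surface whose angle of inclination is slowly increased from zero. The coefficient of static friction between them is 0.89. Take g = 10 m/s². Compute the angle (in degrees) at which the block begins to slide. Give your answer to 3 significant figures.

41.7°

At the threshold of sliding, static friction is at its maximum μ_s N and exactly balances the weight component along the incline: mg sin θ = μ_s mg cos θ.
Hence tan θ = μ_s = 0.89, so θ = arctan(0.89) = 41.6691°.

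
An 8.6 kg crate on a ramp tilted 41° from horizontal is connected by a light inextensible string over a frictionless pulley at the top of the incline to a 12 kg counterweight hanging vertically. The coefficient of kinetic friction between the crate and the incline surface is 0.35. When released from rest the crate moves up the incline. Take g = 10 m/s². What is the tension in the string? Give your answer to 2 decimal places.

96.20 N

For the crate on the incline: the weight component along the slope is m₁g sin 41° = 8.6 × 10 × 0.6561 = 56.425 N and the normal force is N = m₁g cos 41° = 64.905 N.
Kinetic friction opposes the crate's motion up the incline: f = μN = 0.35 × 64.905 = 22.717 N acting down the slope.
Newton's second law for the crate (up-slope positive): T − 56.425 − 22.717 = 8.6 a. For the hanging counterweight (downward positive): 12 × 10 − T = 12 a.
Adding the two equations eliminates T: 40.858 = 20.6 a, so a = 1.9834 m/s².
Then from the hanging counterweight's equation, T = 12 × (10 − 1.9834) = 96.199 N.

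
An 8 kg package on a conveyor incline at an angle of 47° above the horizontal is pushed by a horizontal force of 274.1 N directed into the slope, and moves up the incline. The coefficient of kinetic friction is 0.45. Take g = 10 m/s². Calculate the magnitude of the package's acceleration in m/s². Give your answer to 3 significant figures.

The horizontal push has components F cos 47° = 274.1 × 0.6820 = 186.936 N up the incline and F sin 47° = 274.1 × 0.7314 = 200.477 N pressing into the surface.
The normal force is therefore N = mg cos 47° + F sin 47° = 54.560 + 200.477 = 255.037 N, and kinetic friction down the slope is μN = 0.45 × 255.037 = 114.767 N.
Along the incline: F cos 47° − mg sin 47° − μN = ma, so 186.936 − 58.512 − 114.767 = 8 a, giving a = 1.7071 m/s².

1.71 m/s²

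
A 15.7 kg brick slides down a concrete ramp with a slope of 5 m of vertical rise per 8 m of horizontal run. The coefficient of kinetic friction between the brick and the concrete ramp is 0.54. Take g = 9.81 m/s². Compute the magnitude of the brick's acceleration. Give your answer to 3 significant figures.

Resolving the weight along the incline: the component pulling the brick down the slope is mg sin 32.01° = 15.7 × 9.81 × 0.5300 = 81.629 N, and the normal force is N = mg cos 32.01° = 15.7 × 9.81 × 0.8480 = 130.606 N.
Kinetic friction acts up the slope with magnitude f = μN = 0.54 × 130.606 = 70.527 N.
Net force along the incline is 81.629 − 70.527 = 11.102 N, so a = 11.102 / 15.7 = 0.7071 m/s².

0.707 m/s²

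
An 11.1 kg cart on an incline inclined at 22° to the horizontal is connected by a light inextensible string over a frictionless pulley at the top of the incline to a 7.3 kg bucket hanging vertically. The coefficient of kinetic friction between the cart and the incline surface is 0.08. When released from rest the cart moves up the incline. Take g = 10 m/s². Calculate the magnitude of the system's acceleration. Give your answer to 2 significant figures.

1.3 m/s²

For the cart on the incline: the weight component along the slope is m₁g sin 22° = 11.1 × 10 × 0.3746 = 41.581 N and the normal force is N = m₁g cos 22° = 102.917 N.
Kinetic friction opposes the cart's motion up the incline: f = μN = 0.08 × 102.917 = 8.233 N acting down the slope.
Newton's second law for the cart (up-slope positive): T − 41.581 − 8.233 = 11.1 a. For the hanging bucket (downward positive): 7.3 × 10 − T = 7.3 a.
Adding the two equations eliminates T: 23.186 = 18.4 a, so a = 1.2601 m/s².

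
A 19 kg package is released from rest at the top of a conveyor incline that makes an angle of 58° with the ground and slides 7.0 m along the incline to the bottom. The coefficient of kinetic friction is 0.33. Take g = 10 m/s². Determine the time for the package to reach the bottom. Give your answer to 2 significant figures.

1.4 s

The weight component along the incline is mg sin 58° = 161.129 N and the normal force is N = mg cos 58° = 100.685 N.
Friction up the slope is f = μN = 0.33 × 100.685 = 33.226 N, so the net downslope force is 161.129 − 33.226 = 127.903 N and a = 127.903 / 19 = 6.7317 m/s².
Starting from rest, L = ½at², so t = √(2L/a) = √(2 × 7.0 / 6.7317) = 1.4421 s.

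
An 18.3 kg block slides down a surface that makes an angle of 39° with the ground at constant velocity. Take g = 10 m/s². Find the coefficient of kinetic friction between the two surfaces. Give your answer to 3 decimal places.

At constant velocity the net force along the incline is zero: mg sin 39° = μ mg cos 39°.
So μ = tan 39° = 0.6293 / 0.7771 = 0.8098.

0.810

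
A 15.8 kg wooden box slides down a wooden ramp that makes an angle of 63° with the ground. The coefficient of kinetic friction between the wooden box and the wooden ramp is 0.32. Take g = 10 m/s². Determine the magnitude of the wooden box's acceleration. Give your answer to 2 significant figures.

Resolving the weight along the incline: the component pulling the wooden box down the slope is mg sin 63° = 15.8 × 10 × 0.8910 = 140.778 N, and the normal force is N = mg cos 63° = 15.8 × 10 × 0.4540 = 71.732 N.
Kinetic friction acts up the slope with magnitude f = μN = 0.32 × 71.732 = 22.954 N.
Net force along the incline is 140.778 − 22.954 = 117.824 N, so a = 117.824 / 15.8 = 7.4572 m/s².

7.5 m/s²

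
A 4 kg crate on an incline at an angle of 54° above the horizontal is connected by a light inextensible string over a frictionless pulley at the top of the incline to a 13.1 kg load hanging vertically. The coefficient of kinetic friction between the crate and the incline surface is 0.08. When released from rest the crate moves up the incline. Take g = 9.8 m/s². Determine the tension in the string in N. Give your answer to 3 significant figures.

For the crate on the incline: the weight component along the slope is m₁g sin 54° = 4 × 9.8 × 0.8090 = 31.713 N and the normal force is N = m₁g cos 54° = 23.041 N.
Kinetic friction opposes the crate's motion up the incline: f = μN = 0.08 × 23.041 = 1.843 N acting down the slope.
Newton's second law for the crate (up-slope positive): T − 31.713 − 1.843 = 4 a. For the hanging load (downward positive): 13.1 × 9.8 − T = 13.1 a.
Adding the two equations eliminates T: 94.824 = 17.1 a, so a = 5.5453 m/s².
Then from the hanging load's equation, T = 13.1 × (9.8 − 5.5453) = 55.737 N.

55.7 N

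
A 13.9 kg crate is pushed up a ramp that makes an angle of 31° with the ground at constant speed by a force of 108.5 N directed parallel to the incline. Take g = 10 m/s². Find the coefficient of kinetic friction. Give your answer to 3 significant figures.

0.310

At constant speed ΣF = 0 along the incline. The applied 108.5 N acts up the slope; the weight component mg sin 31° = 71.590 N and kinetic friction μN both act down the slope.
So 108.5 = 71.590 + μ × 119.146, giving μ = (108.5 − 71.590) / 119.146 = 0.3098.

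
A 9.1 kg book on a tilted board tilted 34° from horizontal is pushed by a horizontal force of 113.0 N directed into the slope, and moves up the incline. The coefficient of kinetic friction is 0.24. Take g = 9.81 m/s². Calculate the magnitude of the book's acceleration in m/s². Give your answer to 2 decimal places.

1.19 m/s²

The horizontal push has components F cos 34° = 113.0 × 0.8290 = 93.677 N up the incline and F sin 34° = 113.0 × 0.5592 = 63.190 N pressing into the surface.
The normal force is therefore N = mg cos 34° + F sin 34° = 74.006 + 63.190 = 137.196 N, and kinetic friction down the slope is μN = 0.24 × 137.196 = 32.927 N.
Along the incline: F cos 34° − mg sin 34° − μN = ma, so 93.677 − 49.920 − 32.927 = 9.1 a, giving a = 1.1901 m/s².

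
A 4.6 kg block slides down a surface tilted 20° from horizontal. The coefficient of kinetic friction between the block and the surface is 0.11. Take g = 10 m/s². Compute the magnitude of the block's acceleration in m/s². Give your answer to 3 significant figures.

2.39 m/s²

Resolving the weight along the incline: the component pulling the block down the slope is mg sin 20° = 4.6 × 10 × 0.3420 = 15.732 N, and the normal force is N = mg cos 20° = 4.6 × 10 × 0.9397 = 43.226 N.
Kinetic friction acts up the slope with magnitude f = μN = 0.11 × 43.226 = 4.755 N.
Net force along the incline is 15.732 − 4.755 = 10.977 N, so a = 10.977 / 4.6 = 2.3863 m/s².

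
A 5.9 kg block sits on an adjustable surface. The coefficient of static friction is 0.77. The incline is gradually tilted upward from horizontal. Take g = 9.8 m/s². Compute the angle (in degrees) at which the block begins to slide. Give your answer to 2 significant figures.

At the threshold of sliding, static friction is at its maximum μ_s N and exactly balances the weight component along the incline: mg sin θ = μ_s mg cos θ.
Hence tan θ = μ_s = 0.77, so θ = arctan(0.77) = 37.5963°.

38°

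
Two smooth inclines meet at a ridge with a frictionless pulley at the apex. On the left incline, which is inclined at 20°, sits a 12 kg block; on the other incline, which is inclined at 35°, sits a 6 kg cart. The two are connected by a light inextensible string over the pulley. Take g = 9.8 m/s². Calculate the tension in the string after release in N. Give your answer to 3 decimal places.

Resolve each weight along its own incline: the 12 kg mass has component 12 × 9.8 × sin 20° = 40.222 N down its slope, and the 6 kg mass has 6 × 9.8 × sin 35° = 33.726 N down its slope.
The 12 kg side's 40.222 N exceeds the other side's 33.726 N, so that mass slides down and the 6 kg mass slides up. Taking that direction as positive, Newton's second law for the whole system gives 40.222 − 33.726 = (12 + 6) a, so a = 6.496 / 18 = 0.3609 m/s².
For the 6 kg mass (up-slope positive): T − 33.726 = 6 × 0.3609, so T = 35.891 N.

35.891 N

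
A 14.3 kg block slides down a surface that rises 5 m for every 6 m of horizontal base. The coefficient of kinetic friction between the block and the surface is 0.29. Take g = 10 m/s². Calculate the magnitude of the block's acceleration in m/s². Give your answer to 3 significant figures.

Resolving the weight along the incline: the component pulling the block down the slope is mg sin 39.81° = 14.3 × 10 × 0.6402 = 91.549 N, and the normal force is N = mg cos 39.81° = 14.3 × 10 × 0.7682 = 109.853 N.
Kinetic friction acts up the slope with magnitude f = μN = 0.29 × 109.853 = 31.857 N.
Net force along the incline is 91.549 − 31.857 = 59.692 N, so a = 59.692 / 14.3 = 4.1743 m/s².

4.17 m/s²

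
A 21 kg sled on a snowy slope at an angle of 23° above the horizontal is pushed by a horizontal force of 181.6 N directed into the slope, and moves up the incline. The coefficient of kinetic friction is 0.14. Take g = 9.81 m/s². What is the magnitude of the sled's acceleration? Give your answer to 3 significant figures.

The horizontal push has components F cos 23° = 181.6 × 0.9205 = 167.163 N up the incline and F sin 23° = 181.6 × 0.3907 = 70.951 N pressing into the surface.
The normal force is therefore N = mg cos 23° + F sin 23° = 189.632 + 70.951 = 260.583 N, and kinetic friction down the slope is μN = 0.14 × 260.583 = 36.482 N.
Along the incline: F cos 23° − mg sin 23° − μN = ma, so 167.163 − 80.488 − 36.482 = 21 a, giving a = 2.3901 m/s².

2.39 m/s²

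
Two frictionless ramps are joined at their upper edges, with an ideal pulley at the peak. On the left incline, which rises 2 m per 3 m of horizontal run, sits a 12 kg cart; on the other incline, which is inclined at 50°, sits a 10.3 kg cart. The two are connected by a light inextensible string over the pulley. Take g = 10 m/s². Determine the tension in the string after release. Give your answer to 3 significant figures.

Resolve each weight along its own incline: the 12 kg mass has component 12 × 10 × sin 33.69° = 66.564 N down its slope, and the 10.3 kg mass has 10.3 × 10 × sin 50° = 78.903 N down its slope.
The 10.3 kg side's 78.903 N exceeds the other side's 66.564 N, so that mass slides down and the 12 kg mass slides up. Taking that direction as positive, Newton's second law for the whole system gives 78.903 − 66.564 = (12 + 10.3) a, so a = 12.339 / 22.3 = 0.5533 m/s².
For the 12 kg mass (up-slope positive): T − 66.564 = 12 × 0.5533, so T = 73.204 N.

73.2 N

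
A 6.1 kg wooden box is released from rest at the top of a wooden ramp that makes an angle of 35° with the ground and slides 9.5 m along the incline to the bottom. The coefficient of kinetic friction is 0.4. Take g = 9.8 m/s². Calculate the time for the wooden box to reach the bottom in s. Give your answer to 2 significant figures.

The weight component along the incline is mg sin 35° = 34.288 N and the normal force is N = mg cos 35° = 48.969 N.
Friction up the slope is f = μN = 0.4 × 48.969 = 19.588 N, so the net downslope force is 34.288 − 19.588 = 14.700 N and a = 14.700 / 6.1 = 2.4098 m/s².
Starting from rest, L = ½at², so t = √(2L/a) = √(2 × 9.5 / 2.4098) = 2.8079 s.

2.8 s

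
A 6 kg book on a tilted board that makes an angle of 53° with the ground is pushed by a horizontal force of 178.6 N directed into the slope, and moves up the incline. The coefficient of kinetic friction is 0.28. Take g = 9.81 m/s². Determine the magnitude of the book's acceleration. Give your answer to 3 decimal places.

1.770 m/s²

The horizontal push has components F cos 53° = 178.6 × 0.6018 = 107.481 N up the incline and F sin 53° = 178.6 × 0.7986 = 142.630 N pressing into the surface.
The normal force is therefore N = mg cos 53° + F sin 53° = 35.422 + 142.630 = 178.052 N, and kinetic friction down the slope is μN = 0.28 × 178.052 = 49.855 N.
Along the incline: F cos 53° − mg sin 53° − μN = ma, so 107.481 − 47.006 − 49.855 = 6 a, giving a = 1.7700 m/s².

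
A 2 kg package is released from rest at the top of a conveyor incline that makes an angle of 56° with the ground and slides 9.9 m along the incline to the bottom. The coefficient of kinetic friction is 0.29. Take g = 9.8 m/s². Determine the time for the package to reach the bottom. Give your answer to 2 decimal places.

1.74 s

The weight component along the incline is mg sin 56° = 16.249 N and the normal force is N = mg cos 56° = 10.960 N.
Friction up the slope is f = μN = 0.29 × 10.960 = 3.178 N, so the net downslope force is 16.249 − 3.178 = 13.071 N and a = 13.071 / 2 = 6.5355 m/s².
Starting from rest, L = ½at², so t = √(2L/a) = √(2 × 9.9 / 6.5355) = 1.7406 s.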